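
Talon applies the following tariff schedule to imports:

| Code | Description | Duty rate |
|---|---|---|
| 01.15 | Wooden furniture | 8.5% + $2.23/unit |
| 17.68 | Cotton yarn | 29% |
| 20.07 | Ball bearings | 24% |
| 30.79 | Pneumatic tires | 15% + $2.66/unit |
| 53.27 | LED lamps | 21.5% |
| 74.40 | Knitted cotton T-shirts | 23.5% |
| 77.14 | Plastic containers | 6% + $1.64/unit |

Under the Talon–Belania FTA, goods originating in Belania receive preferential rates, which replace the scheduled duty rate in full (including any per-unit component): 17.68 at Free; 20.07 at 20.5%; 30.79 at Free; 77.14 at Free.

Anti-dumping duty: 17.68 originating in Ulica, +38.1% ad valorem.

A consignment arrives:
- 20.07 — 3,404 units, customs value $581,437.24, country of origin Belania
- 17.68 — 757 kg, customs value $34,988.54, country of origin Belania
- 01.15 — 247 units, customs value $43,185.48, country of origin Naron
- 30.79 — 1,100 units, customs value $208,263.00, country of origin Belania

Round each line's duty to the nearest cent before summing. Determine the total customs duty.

Line 1 (20.07, Belania, 3,404 units, $581,437.24):
Base rate for 20.07 is 24%.
Origin Belania qualifies under the Talon–Belania agreement and 20.07 is covered: preferential rate 20.5% applies instead.
Duty = $581,437.24 × 20.5% = $119,194.63.
Line 2 (17.68, Belania, 757 kg, $34,988.54):
Base rate for 17.68 is 29%.
Origin Belania qualifies under the Talon–Belania agreement and 17.68 is covered: preferential rate Free applies instead.
The additional-duty order on 17.68 targets Ulica, not Belania; it does not apply.
Duty = $34,988.54 × 0% = $0.00.
Line 3 (01.15, Naron, 247 units, $43,185.48):
Base rate for 01.15 is 8.5% + $2.23/unit.
Duty = $43,185.48 × 8.5% + 247 × $2.23 = $4,221.58.
Line 4 (30.79, Belania, 1,100 units, $208,263.00):
Base rate for 30.79 is 15% + $2.66/unit.
Origin Belania qualifies under the Talon–Belania agreement and 30.79 is covered: preferential rate Free applies instead.
Duty = $208,263.00 × 0% = $0.00.
Total = $119,194.63 + $0.00 + $4,221.58 + $0.00 = $123,416.21.

$123,416.21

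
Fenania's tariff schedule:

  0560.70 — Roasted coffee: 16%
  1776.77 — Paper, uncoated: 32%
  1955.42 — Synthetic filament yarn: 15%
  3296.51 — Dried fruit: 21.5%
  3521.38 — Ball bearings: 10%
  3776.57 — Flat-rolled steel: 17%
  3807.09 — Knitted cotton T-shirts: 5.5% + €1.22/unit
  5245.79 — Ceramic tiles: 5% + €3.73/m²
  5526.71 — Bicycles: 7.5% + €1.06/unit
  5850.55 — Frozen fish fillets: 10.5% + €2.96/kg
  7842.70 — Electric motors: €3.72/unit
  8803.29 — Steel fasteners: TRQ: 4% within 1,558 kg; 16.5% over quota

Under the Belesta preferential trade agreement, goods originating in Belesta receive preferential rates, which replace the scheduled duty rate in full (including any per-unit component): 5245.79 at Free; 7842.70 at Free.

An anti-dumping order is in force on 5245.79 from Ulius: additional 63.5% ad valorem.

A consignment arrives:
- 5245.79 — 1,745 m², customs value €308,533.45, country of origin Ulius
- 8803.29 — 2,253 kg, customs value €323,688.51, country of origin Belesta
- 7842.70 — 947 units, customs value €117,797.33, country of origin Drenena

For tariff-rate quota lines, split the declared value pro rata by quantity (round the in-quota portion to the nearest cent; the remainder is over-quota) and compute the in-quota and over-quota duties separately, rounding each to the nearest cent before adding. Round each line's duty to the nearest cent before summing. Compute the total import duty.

Line 1 (5245.79, Ulius, 1,745 m², €308,533.45):
Base rate for 5245.79 is 5% + €3.73/m².
5245.79 has an FTA preferential rate, but origin Ulius is not Belesta; base rate stands.
Additional duty on 5245.79 from Ulius: +63.5%. Applied ad valorem rate: 5% + 63.5% = 68.5%.
Duty = €308,533.45 × 68.5% + 1,745 × €3.73 = €217,854.26.
Line 2 (8803.29, Belesta, 2,253 kg, €323,688.51):
Code 8803.29 is under a tariff-rate quota (threshold 1,558 kg). In-quota: 1,558 kg at 4%; over-quota: 695 kg at 16.5%.
Pro-rata value split: in-quota = €323,688.51 × 1,558/2,253 = €223,837.86; over-quota = €323,688.51 − €223,837.86 = €99,850.65.
In-quota duty = €223,837.86 × 4% = €8,953.51. Over-quota duty = €99,850.65 × 16.5% = €16,475.36.
Line duty = €8,953.51 + €16,475.36 = €25,428.87.
Line 3 (7842.70, Drenena, 947 units, €117,797.33):
Base rate for 7842.70 is €3.72/unit.
7842.70 has an FTA preferential rate, but origin Drenena is not Belesta; base rate stands.
Duty = 947 × €3.72 = €3,522.84.
Total = €217,854.26 + €25,428.87 + €3,522.84 = €246,805.97.

€246,805.97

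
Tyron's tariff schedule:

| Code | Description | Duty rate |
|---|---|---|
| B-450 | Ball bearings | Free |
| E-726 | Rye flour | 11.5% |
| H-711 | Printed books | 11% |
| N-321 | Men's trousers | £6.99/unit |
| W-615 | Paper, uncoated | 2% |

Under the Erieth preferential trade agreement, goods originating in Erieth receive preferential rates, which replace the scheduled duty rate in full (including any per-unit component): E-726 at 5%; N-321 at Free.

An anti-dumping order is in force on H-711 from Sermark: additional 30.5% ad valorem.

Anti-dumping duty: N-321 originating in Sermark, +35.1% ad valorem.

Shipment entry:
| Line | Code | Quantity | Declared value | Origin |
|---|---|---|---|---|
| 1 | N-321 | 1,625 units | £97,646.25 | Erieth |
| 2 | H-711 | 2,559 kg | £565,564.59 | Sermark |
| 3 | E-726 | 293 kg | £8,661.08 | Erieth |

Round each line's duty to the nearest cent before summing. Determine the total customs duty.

Line 1 (N-321, Erieth, 1,625 units, £97,646.25):
Base rate for N-321 is £6.99/unit.
Origin Erieth qualifies under the Tyron–Erieth agreement and N-321 is covered: preferential rate Free applies instead.
The additional-duty order on N-321 targets Sermark, not Erieth; it does not apply.
Duty = £97,646.25 × 0% = £0.00.
Line 2 (H-711, Sermark, 2,559 kg, £565,564.59):
Base rate for H-711 is 11%.
Additional duty on H-711 from Sermark: +30.5%. Applied ad valorem rate: 11% + 30.5% = 41.5%.
Duty = £565,564.59 × 41.5% = £234,709.30.
Line 3 (E-726, Erieth, 293 kg, £8,661.08):
Base rate for E-726 is 11.5%.
Origin Erieth qualifies under the Tyron–Erieth agreement and E-726 is covered: preferential rate 5% applies instead.
Duty = £8,661.08 × 5% = £433.05.
Total = £0.00 + £234,709.30 + £433.05 = £235,142.35.

£235,142.35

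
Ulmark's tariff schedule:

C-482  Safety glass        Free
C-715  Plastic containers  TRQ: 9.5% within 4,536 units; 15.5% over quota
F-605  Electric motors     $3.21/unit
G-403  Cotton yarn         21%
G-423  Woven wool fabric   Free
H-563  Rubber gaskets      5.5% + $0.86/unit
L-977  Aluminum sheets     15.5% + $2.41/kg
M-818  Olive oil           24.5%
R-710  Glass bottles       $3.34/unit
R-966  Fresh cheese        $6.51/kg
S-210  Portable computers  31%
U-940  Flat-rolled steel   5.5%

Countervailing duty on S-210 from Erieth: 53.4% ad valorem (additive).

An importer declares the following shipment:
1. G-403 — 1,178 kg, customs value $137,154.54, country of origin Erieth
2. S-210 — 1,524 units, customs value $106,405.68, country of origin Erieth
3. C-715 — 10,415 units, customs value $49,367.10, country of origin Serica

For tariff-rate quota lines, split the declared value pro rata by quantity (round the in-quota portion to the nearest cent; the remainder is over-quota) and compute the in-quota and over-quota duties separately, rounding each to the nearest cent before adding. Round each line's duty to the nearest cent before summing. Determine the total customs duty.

Line 1 (G-403, Erieth, 1,178 kg, $137,154.54):
Base rate for G-403 is 21%.
Duty = $137,154.54 × 21% = $28,802.45.
Line 2 (S-210, Erieth, 1,524 units, $106,405.68):
Base rate for S-210 is 31%.
Additional duty on S-210 from Erieth: +53.4%. Applied ad valorem rate: 31% + 53.4% = 84.4%.
Duty = $106,405.68 × 84.4% = $89,806.39.
Line 3 (C-715, Serica, 10,415 units, $49,367.10):
Code C-715 is under a tariff-rate quota (threshold 4,536 units). In-quota: 4,536 units at 9.5%; over-quota: 5,879 units at 15.5%.
Pro-rata value split: in-quota = $49,367.10 × 4,536/10,415 = $21,500.64; over-quota = $49,367.10 − $21,500.64 = $27,866.46.
In-quota duty = $21,500.64 × 9.5% = $2,042.56. Over-quota duty = $27,866.46 × 15.5% = $4,319.30.
Line duty = $2,042.56 + $4,319.30 = $6,361.86.
Total = $28,802.45 + $89,806.39 + $6,361.86 = $124,970.70.

$124,970.70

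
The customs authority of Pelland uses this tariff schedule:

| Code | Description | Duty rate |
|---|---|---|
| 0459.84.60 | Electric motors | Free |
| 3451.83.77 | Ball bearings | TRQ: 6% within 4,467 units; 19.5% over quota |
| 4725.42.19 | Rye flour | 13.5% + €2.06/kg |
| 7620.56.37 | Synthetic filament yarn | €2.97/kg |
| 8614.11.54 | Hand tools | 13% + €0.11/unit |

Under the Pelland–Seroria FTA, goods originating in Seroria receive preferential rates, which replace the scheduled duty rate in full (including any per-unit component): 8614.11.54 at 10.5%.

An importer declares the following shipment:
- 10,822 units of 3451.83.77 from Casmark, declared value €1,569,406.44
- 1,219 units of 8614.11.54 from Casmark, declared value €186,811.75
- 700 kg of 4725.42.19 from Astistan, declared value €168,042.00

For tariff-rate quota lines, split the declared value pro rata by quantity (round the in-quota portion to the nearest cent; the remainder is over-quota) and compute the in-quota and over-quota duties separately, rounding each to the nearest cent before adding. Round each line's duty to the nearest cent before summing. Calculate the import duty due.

€267,127.96

Line 1 (3451.83.77, Casmark, 10,822 units, €1,569,406.44):
Code 3451.83.77 is under a tariff-rate quota (threshold 4,467 units). In-quota: 4,467 units at 6%; over-quota: 6,355 units at 19.5%.
Pro-rata value split: in-quota = €1,569,406.44 × 4,467/10,822 = €647,804.34; over-quota = €1,569,406.44 − €647,804.34 = €921,602.10.
In-quota duty = €647,804.34 × 6% = €38,868.26. Over-quota duty = €921,602.10 × 19.5% = €179,712.41.
Line duty = €38,868.26 + €179,712.41 = €218,580.67.
Line 2 (8614.11.54, Casmark, 1,219 units, €186,811.75):
Base rate for 8614.11.54 is 13% + €0.11/unit.
8614.11.54 has an FTA preferential rate, but origin Casmark is not Seroria; base rate stands.
Duty = €186,811.75 × 13% + 1,219 × €0.11 = €24,419.62.
Line 3 (4725.42.19, Astistan, 700 kg, €168,042.00):
Base rate for 4725.42.19 is 13.5% + €2.06/kg.
Duty = €168,042.00 × 13.5% + 700 × €2.06 = €24,127.67.
Total = €218,580.67 + €24,419.62 + €24,127.67 = €267,127.96.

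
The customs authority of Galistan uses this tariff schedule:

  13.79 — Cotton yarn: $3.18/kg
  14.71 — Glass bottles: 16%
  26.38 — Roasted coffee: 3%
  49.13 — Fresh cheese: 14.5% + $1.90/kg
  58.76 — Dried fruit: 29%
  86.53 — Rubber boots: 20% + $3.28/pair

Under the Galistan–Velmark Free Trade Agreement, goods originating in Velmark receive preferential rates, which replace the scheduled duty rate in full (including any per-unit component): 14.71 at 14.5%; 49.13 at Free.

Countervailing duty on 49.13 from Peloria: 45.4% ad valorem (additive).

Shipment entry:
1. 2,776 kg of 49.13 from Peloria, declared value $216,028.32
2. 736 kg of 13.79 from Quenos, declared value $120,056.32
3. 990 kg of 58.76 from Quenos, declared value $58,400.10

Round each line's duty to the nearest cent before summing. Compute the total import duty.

Line 1 (49.13, Peloria, 2,776 kg, $216,028.32):
Base rate for 49.13 is 14.5% + $1.90/kg.
49.13 has an FTA preferential rate, but origin Peloria is not Velmark; base rate stands.
Additional duty on 49.13 from Peloria: +45.4%. Applied ad valorem rate: 14.5% + 45.4% = 59.9%.
Duty = $216,028.32 × 59.9% + 2,776 × $1.90 = $134,675.36.
Line 2 (13.79, Quenos, 736 kg, $120,056.32):
Base rate for 13.79 is $3.18/kg.
Duty = 736 × $3.18 = $2,340.48.
Line 3 (58.76, Quenos, 990 kg, $58,400.10):
Base rate for 58.76 is 29%.
Duty = $58,400.10 × 29% = $16,936.03.
Total = $134,675.36 + $2,340.48 + $16,936.03 = $153,951.87.

$153,951.87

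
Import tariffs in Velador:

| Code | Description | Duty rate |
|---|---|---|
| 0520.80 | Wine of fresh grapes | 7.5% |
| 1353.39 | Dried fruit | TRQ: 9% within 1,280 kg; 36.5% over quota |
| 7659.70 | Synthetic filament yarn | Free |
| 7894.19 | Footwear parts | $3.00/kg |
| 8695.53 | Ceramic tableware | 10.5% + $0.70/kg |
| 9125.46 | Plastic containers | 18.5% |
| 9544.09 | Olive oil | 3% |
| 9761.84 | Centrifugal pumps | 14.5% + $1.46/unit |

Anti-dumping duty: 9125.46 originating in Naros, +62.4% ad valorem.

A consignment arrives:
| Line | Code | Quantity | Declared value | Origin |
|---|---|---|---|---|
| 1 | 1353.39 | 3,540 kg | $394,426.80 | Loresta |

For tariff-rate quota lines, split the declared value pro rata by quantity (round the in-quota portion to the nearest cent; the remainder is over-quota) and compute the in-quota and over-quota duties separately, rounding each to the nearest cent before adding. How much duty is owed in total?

$104,745.94

Line 1 (1353.39, Loresta, 3,540 kg, $394,426.80):
Code 1353.39 is under a tariff-rate quota (threshold 1,280 kg). In-quota: 1,280 kg at 9%; over-quota: 2,260 kg at 36.5%.
Pro-rata value split: in-quota = $394,426.80 × 1,280/3,540 = $142,617.60; over-quota = $394,426.80 − $142,617.60 = $251,809.20.
In-quota duty = $142,617.60 × 9% = $12,835.58. Over-quota duty = $251,809.20 × 36.5% = $91,910.36.
Line duty = $12,835.58 + $91,910.36 = $104,745.94.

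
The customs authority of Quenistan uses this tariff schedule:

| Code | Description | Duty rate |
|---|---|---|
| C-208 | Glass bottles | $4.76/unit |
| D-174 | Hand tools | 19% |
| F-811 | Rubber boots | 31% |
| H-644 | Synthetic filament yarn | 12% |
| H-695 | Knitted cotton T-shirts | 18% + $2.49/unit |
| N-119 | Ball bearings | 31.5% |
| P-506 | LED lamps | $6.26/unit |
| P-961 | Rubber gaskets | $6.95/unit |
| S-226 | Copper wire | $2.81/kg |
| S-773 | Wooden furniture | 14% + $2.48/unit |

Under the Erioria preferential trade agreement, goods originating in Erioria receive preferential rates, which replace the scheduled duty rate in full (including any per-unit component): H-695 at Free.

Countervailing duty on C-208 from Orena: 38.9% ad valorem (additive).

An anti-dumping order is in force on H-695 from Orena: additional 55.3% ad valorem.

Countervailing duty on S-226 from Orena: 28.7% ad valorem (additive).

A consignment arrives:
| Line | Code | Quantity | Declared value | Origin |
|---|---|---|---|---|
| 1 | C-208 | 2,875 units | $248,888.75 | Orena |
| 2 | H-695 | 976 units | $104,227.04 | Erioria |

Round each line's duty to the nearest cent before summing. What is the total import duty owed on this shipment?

Line 1 (C-208, Orena, 2,875 units, $248,888.75):
Base rate for C-208 is $4.76/unit.
Additional duty on C-208 from Orena: +38.9% ad valorem. Applied ad valorem rate = 38.9%.
Duty = $248,888.75 × 38.9% + 2,875 × $4.76 = $110,502.72.
Line 2 (H-695, Erioria, 976 units, $104,227.04):
Base rate for H-695 is 18% + $2.49/unit.
Origin Erioria qualifies under the Quenistan–Erioria agreement and H-695 is covered: preferential rate Free applies instead.
The additional-duty order on H-695 targets Orena, not Erioria; it does not apply.
Duty = $104,227.04 × 0% = $0.00.
Total = $110,502.72 + $0.00 = $110,502.72.

$110,502.72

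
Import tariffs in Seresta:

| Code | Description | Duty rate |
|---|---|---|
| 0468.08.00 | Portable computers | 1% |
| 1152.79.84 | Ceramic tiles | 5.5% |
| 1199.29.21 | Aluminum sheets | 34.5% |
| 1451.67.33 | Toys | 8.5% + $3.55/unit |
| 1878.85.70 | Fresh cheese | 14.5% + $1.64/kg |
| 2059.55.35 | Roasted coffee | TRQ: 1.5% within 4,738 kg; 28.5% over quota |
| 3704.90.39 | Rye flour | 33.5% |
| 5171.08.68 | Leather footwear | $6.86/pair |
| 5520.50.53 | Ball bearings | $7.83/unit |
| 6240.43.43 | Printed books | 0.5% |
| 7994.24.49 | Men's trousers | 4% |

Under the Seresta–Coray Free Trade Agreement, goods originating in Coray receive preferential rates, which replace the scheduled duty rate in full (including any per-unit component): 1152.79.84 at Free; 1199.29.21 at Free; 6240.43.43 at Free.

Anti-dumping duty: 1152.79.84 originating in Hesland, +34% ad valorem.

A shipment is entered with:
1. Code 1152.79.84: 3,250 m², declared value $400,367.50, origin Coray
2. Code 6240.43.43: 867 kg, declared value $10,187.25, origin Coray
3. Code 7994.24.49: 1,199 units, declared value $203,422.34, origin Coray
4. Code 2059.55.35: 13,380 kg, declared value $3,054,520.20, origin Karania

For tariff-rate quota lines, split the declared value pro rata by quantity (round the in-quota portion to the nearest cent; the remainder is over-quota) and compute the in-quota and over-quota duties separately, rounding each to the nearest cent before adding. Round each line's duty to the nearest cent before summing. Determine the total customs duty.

$586,632.88

Line 1 (1152.79.84, Coray, 3,250 m², $400,367.50):
Base rate for 1152.79.84 is 5.5%.
Origin Coray qualifies under the Seresta–Coray agreement and 1152.79.84 is covered: preferential rate Free applies instead.
The additional-duty order on 1152.79.84 targets Hesland, not Coray; it does not apply.
Duty = $400,367.50 × 0% = $0.00.
Line 2 (6240.43.43, Coray, 867 kg, $10,187.25):
Base rate for 6240.43.43 is 0.5%.
Origin Coray qualifies under the Seresta–Coray agreement and 6240.43.43 is covered: preferential rate Free applies instead.
Duty = $10,187.25 × 0% = $0.00.
Line 3 (7994.24.49, Coray, 1,199 units, $203,422.34):
Base rate for 7994.24.49 is 4%.
Origin Coray is the FTA partner but 7994.24.49 is not on the preference list; base rate stands.
Duty = $203,422.34 × 4% = $8,136.89.
Line 4 (2059.55.35, Karania, 13,380 kg, $3,054,520.20):
Code 2059.55.35 is under a tariff-rate quota (threshold 4,738 kg). In-quota: 4,738 kg at 1.5%; over-quota: 8,642 kg at 28.5%.
Pro-rata value split: in-quota = $3,054,520.20 × 4,738/13,380 = $1,081,638.02; over-quota = $3,054,520.20 − $1,081,638.02 = $1,972,882.18.
In-quota duty = $1,081,638.02 × 1.5% = $16,224.57. Over-quota duty = $1,972,882.18 × 28.5% = $562,271.42.
Line duty = $16,224.57 + $562,271.42 = $578,495.99.
Total = $0.00 + $0.00 + $8,136.89 + $578,495.99 = $586,632.88.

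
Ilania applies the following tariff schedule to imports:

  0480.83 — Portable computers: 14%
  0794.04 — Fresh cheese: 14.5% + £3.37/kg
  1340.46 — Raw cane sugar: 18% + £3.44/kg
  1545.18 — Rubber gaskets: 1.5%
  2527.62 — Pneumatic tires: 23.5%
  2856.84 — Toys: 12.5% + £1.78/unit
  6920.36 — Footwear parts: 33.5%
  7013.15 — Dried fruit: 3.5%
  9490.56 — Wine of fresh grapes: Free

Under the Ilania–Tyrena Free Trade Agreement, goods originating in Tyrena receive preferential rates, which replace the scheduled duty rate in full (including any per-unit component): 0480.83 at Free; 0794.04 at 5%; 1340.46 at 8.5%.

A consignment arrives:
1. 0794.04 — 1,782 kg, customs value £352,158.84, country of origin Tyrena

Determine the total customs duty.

£17,607.94

Line 1 (0794.04, Tyrena, 1,782 kg, £352,158.84):
Base rate for 0794.04 is 14.5% + £3.37/kg.
Origin Tyrena qualifies under the Ilania–Tyrena agreement and 0794.04 is covered: preferential rate 5% applies instead.
Duty = £352,158.84 × 5% = £17,607.94.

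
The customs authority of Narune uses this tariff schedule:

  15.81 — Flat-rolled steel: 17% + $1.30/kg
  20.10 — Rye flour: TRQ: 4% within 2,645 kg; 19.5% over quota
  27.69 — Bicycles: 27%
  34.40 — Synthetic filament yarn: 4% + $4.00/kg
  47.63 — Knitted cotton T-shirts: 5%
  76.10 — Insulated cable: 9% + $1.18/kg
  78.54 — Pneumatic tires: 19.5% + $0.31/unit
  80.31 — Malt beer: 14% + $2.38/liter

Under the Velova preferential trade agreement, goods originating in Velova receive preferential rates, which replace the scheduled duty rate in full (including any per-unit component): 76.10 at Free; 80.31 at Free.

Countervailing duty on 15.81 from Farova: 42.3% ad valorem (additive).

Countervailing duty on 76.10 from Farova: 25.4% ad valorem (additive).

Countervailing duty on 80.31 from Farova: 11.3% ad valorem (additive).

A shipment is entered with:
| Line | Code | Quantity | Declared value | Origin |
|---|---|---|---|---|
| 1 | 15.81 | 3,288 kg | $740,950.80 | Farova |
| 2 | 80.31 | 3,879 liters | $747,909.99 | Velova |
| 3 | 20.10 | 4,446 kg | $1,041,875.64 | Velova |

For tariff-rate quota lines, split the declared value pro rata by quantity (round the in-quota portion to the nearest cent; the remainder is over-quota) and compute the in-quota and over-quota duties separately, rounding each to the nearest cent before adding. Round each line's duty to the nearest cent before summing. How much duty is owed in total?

$550,750.43

Line 1 (15.81, Farova, 3,288 kg, $740,950.80):
Base rate for 15.81 is 17% + $1.30/kg.
Additional duty on 15.81 from Farova: +42.3%. Applied ad valorem rate: 17% + 42.3% = 59.3%.
Duty = $740,950.80 × 59.3% + 3,288 × $1.30 = $443,658.22.
Line 2 (80.31, Velova, 3,879 liters, $747,909.99):
Base rate for 80.31 is 14% + $2.38/liter.
Origin Velova qualifies under the Narune–Velova agreement and 80.31 is covered: preferential rate Free applies instead.
The additional-duty order on 80.31 targets Farova, not Velova; it does not apply.
Duty = $747,909.99 × 0% = $0.00.
Line 3 (20.10, Velova, 4,446 kg, $1,041,875.64):
Code 20.10 is under a tariff-rate quota (threshold 2,645 kg). In-quota: 2,645 kg at 4%; over-quota: 1,801 kg at 19.5%.
Pro-rata value split: in-quota = $1,041,875.64 × 2,645/4,446 = $619,829.30; over-quota = $1,041,875.64 − $619,829.30 = $422,046.34.
In-quota duty = $619,829.30 × 4% = $24,793.17. Over-quota duty = $422,046.34 × 19.5% = $82,299.04.
Line duty = $24,793.17 + $82,299.04 = $107,092.21.
Total = $443,658.22 + $0.00 + $107,092.21 = $550,750.43.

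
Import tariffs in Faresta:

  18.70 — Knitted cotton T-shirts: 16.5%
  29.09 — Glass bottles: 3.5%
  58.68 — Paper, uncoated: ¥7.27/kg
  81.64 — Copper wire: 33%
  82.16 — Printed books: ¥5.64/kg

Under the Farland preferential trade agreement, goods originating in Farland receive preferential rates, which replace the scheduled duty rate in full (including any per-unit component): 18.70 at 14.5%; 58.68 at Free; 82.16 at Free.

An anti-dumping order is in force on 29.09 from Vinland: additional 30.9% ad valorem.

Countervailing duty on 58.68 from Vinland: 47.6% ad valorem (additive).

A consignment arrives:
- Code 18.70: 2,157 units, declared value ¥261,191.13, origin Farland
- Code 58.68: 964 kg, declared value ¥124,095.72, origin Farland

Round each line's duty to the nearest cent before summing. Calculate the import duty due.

¥37,872.71

Line 1 (18.70, Farland, 2,157 units, ¥261,191.13):
Base rate for 18.70 is 16.5%.
Origin Farland qualifies under the Faresta–Farland agreement and 18.70 is covered: preferential rate 14.5% applies instead.
Duty = ¥261,191.13 × 14.5% = ¥37,872.71.
Line 2 (58.68, Farland, 964 kg, ¥124,095.72):
Base rate for 58.68 is ¥7.27/kg.
Origin Farland qualifies under the Faresta–Farland agreement and 58.68 is covered: preferential rate Free applies instead.
The additional-duty order on 58.68 targets Vinland, not Farland; it does not apply.
Duty = ¥124,095.72 × 0% = ¥0.00.
Total = ¥37,872.71 + ¥0.00 = ¥37,872.71.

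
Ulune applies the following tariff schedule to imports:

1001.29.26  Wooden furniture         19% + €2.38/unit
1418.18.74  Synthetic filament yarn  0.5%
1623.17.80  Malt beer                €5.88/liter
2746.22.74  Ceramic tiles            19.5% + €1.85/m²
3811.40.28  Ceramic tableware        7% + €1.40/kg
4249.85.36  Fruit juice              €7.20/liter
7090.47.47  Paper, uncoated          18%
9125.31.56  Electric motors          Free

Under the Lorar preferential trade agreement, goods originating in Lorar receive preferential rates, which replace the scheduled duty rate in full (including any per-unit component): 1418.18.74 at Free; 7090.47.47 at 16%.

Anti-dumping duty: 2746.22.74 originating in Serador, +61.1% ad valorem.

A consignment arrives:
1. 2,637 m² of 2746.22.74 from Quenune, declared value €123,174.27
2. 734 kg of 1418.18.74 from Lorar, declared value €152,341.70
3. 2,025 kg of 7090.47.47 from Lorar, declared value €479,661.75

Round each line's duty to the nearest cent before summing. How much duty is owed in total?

€105,643.31

Line 1 (2746.22.74, Quenune, 2,637 m², €123,174.27):
Base rate for 2746.22.74 is 19.5% + €1.85/m².
The additional-duty order on 2746.22.74 targets Serador, not Quenune; it does not apply.
Duty = €123,174.27 × 19.5% + 2,637 × €1.85 = €28,897.43.
Line 2 (1418.18.74, Lorar, 734 kg, €152,341.70):
Base rate for 1418.18.74 is 0.5%.
Origin Lorar qualifies under the Ulune–Lorar agreement and 1418.18.74 is covered: preferential rate Free applies instead.
Duty = €152,341.70 × 0% = €0.00.
Line 3 (7090.47.47, Lorar, 2,025 kg, €479,661.75):
Base rate for 7090.47.47 is 18%.
Origin Lorar qualifies under the Ulune–Lorar agreement and 7090.47.47 is covered: preferential rate 16% applies instead.
Duty = €479,661.75 × 16% = €76,745.88.
Total = €28,897.43 + €0.00 + €76,745.88 = €105,643.31.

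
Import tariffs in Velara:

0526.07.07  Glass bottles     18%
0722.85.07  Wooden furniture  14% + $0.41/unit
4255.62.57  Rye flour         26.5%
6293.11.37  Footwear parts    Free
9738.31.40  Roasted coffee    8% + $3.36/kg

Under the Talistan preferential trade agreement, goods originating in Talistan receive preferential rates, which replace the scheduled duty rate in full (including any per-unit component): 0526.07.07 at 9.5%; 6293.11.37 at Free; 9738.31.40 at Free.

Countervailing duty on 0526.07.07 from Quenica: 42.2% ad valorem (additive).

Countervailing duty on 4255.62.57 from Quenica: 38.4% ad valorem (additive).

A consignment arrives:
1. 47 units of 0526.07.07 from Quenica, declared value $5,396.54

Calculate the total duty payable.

$3,248.72

Line 1 (0526.07.07, Quenica, 47 units, $5,396.54):
Base rate for 0526.07.07 is 18%.
0526.07.07 has an FTA preferential rate, but origin Quenica is not Talistan; base rate stands.
Additional duty on 0526.07.07 from Quenica: +42.2%. Applied ad valorem rate: 18% + 42.2% = 60.2%.
Duty = $5,396.54 × 60.2% = $3,248.72.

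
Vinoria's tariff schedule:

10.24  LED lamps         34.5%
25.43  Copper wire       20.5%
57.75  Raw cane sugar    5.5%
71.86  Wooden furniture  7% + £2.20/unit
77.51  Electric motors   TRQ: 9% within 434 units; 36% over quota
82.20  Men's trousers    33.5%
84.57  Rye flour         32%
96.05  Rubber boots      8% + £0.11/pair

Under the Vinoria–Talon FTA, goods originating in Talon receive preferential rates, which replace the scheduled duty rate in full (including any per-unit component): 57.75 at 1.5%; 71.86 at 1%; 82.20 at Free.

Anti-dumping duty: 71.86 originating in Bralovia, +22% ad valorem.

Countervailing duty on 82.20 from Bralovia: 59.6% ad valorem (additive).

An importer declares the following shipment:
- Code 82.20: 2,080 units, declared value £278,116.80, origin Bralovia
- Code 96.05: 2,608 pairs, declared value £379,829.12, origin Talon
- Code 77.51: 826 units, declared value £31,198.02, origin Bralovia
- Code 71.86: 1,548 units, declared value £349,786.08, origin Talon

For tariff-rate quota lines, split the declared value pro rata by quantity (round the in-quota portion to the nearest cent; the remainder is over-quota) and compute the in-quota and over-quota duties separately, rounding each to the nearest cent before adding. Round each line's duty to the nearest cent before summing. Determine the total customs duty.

£299,903.21

Line 1 (82.20, Bralovia, 2,080 units, £278,116.80):
Base rate for 82.20 is 33.5%.
82.20 has an FTA preferential rate, but origin Bralovia is not Talon; base rate stands.
Additional duty on 82.20 from Bralovia: +59.6%. Applied ad valorem rate: 33.5% + 59.6% = 93.1%.
Duty = £278,116.80 × 93.1% = £258,926.74.
Line 2 (96.05, Talon, 2,608 pairs, £379,829.12):
Base rate for 96.05 is 8% + £0.11/pair.
Origin Talon is the FTA partner but 96.05 is not on the preference list; base rate stands.
Duty = £379,829.12 × 8% + 2,608 × £0.11 = £30,673.21.
Line 3 (77.51, Bralovia, 826 units, £31,198.02):
Code 77.51 is under a tariff-rate quota (threshold 434 units). In-quota: 434 units at 9%; over-quota: 392 units at 36%.
Pro-rata value split: in-quota = £31,198.02 × 434/826 = £16,392.18; over-quota = £31,198.02 − £16,392.18 = £14,805.84.
In-quota duty = £16,392.18 × 9% = £1,475.30. Over-quota duty = £14,805.84 × 36% = £5,330.10.
Line duty = £1,475.30 + £5,330.10 = £6,805.40.
Line 4 (71.86, Talon, 1,548 units, £349,786.08):
Base rate for 71.86 is 7% + £2.20/unit.
Origin Talon qualifies under the Vinoria–Talon agreement and 71.86 is covered: preferential rate 1% applies instead.
The additional-duty order on 71.86 targets Bralovia, not Talon; it does not apply.
Duty = £349,786.08 × 1% = £3,497.86.
Total = £258,926.74 + £30,673.21 + £6,805.40 + £3,497.86 = £299,903.21.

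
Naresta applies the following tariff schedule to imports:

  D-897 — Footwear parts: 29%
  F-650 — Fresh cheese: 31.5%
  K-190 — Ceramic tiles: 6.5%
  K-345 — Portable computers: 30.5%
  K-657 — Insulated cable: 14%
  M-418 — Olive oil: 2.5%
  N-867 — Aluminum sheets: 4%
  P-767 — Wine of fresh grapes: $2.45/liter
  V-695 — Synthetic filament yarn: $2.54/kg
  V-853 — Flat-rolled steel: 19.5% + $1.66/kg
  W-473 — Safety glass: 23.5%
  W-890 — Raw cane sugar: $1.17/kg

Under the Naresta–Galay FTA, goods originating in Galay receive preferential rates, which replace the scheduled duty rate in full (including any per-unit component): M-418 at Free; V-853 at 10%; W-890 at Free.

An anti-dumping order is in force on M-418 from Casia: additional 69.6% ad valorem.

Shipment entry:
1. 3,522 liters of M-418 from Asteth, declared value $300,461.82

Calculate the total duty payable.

$7,511.55

Line 1 (M-418, Asteth, 3,522 liters, $300,461.82):
Base rate for M-418 is 2.5%.
M-418 has an FTA preferential rate, but origin Asteth is not Galay; base rate stands.
The additional-duty order on M-418 targets Casia, not Asteth; it does not apply.
Duty = $300,461.82 × 2.5% = $7,511.55.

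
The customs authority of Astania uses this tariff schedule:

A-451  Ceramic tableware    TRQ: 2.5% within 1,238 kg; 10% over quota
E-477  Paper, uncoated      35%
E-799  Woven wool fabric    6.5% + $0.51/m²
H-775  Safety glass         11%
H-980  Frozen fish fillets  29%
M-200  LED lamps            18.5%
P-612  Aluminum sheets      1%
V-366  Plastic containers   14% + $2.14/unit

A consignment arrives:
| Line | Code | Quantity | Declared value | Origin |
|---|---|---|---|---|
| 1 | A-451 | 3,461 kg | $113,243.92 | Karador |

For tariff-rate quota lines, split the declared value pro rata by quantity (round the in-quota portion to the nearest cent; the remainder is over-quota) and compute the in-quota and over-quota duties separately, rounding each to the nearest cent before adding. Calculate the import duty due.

Line 1 (A-451, Karador, 3,461 kg, $113,243.92):
Code A-451 is under a tariff-rate quota (threshold 1,238 kg). In-quota: 1,238 kg at 2.5%; over-quota: 2,223 kg at 10%.
Pro-rata value split: in-quota = $113,243.92 × 1,238/3,461 = $40,507.36; over-quota = $113,243.92 − $40,507.36 = $72,736.56.
In-quota duty = $40,507.36 × 2.5% = $1,012.68. Over-quota duty = $72,736.56 × 10% = $7,273.66.
Line duty = $1,012.68 + $7,273.66 = $8,286.34.

$8,286.34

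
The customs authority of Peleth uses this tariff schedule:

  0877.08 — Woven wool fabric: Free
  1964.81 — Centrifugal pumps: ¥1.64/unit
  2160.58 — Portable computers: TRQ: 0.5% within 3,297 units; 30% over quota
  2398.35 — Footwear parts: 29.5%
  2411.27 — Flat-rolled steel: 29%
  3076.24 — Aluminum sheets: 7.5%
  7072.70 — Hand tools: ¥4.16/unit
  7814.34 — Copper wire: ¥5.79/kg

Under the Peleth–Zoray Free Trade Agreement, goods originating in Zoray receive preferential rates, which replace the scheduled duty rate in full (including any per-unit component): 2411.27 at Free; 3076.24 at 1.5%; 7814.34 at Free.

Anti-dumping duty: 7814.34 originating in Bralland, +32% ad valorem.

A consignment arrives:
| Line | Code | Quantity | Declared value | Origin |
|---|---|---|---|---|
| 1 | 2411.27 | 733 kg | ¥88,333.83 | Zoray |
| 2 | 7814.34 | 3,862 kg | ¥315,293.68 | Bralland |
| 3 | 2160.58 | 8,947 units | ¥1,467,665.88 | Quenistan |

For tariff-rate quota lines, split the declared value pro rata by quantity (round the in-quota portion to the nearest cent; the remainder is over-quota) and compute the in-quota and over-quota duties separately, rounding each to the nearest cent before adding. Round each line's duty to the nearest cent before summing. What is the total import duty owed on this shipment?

Line 1 (2411.27, Zoray, 733 kg, ¥88,333.83):
Base rate for 2411.27 is 29%.
Origin Zoray qualifies under the Peleth–Zoray agreement and 2411.27 is covered: preferential rate Free applies instead.
Duty = ¥88,333.83 × 0% = ¥0.00.
Line 2 (7814.34, Bralland, 3,862 kg, ¥315,293.68):
Base rate for 7814.34 is ¥5.79/kg.
7814.34 has an FTA preferential rate, but origin Bralland is not Zoray; base rate stands.
Additional duty on 7814.34 from Bralland: +32% ad valorem. Applied ad valorem rate = 32%.
Duty = ¥315,293.68 × 32% + 3,862 × ¥5.79 = ¥123,254.96.
Line 3 (2160.58, Quenistan, 8,947 units, ¥1,467,665.88):
Code 2160.58 is under a tariff-rate quota (threshold 3,297 units). In-quota: 3,297 units at 0.5%; over-quota: 5,650 units at 30%.
Pro-rata value split: in-quota = ¥1,467,665.88 × 3,297/8,947 = ¥540,839.88; over-quota = ¥1,467,665.88 − ¥540,839.88 = ¥926,826.00.
In-quota duty = ¥540,839.88 × 0.5% = ¥2,704.20. Over-quota duty = ¥926,826.00 × 30% = ¥278,047.80.
Line duty = ¥2,704.20 + ¥278,047.80 = ¥280,752.00.
Total = ¥0.00 + ¥123,254.96 + ¥280,752.00 = ¥404,006.96.

¥404,006.96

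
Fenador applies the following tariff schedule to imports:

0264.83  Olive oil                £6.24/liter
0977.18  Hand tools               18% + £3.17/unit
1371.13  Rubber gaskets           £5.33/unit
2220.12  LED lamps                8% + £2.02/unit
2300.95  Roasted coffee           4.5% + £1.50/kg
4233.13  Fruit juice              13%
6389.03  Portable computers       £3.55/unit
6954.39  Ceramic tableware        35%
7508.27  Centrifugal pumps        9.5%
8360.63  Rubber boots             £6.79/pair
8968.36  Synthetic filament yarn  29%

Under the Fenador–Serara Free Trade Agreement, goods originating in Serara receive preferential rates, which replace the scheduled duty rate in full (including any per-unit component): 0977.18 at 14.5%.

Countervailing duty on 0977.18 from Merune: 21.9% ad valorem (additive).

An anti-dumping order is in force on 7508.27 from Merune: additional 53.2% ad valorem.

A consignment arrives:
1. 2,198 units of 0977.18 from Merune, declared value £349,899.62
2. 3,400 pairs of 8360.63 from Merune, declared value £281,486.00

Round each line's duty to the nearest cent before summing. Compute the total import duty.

Line 1 (0977.18, Merune, 2,198 units, £349,899.62):
Base rate for 0977.18 is 18% + £3.17/unit.
0977.18 has an FTA preferential rate, but origin Merune is not Serara; base rate stands.
Additional duty on 0977.18 from Merune: +21.9%. Applied ad valorem rate: 18% + 21.9% = 39.9%.
Duty = £349,899.62 × 39.9% + 2,198 × £3.17 = £146,577.61.
Line 2 (8360.63, Merune, 3,400 pairs, £281,486.00):
Base rate for 8360.63 is £6.79/pair.
Duty = 3,400 × £6.79 = £23,086.00.
Total = £146,577.61 + £23,086.00 = £169,663.61.

£169,663.61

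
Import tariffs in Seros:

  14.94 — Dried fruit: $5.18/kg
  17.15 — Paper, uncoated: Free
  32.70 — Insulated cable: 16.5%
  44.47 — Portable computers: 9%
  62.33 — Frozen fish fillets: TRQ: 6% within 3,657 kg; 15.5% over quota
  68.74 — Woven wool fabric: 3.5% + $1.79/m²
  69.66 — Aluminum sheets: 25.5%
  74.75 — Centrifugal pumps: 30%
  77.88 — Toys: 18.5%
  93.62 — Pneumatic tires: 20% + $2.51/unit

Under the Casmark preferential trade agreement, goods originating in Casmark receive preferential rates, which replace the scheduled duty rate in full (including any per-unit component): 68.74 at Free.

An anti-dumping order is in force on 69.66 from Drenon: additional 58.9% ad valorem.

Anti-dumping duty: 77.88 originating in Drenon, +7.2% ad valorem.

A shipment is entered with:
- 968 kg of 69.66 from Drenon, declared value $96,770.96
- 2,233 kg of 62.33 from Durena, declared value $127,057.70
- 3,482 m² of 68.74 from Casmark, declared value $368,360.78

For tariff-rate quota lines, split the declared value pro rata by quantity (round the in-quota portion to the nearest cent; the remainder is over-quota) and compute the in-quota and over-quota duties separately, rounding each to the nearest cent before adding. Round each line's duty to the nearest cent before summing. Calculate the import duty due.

Line 1 (69.66, Drenon, 968 kg, $96,770.96):
Base rate for 69.66 is 25.5%.
Additional duty on 69.66 from Drenon: +58.9%. Applied ad valorem rate: 25.5% + 58.9% = 84.4%.
Duty = $96,770.96 × 84.4% = $81,674.69.
Line 2 (62.33, Durena, 2,233 kg, $127,057.70):
Code 62.33 is under a tariff-rate quota (threshold 3,657 kg). Quantity 2,233 kg is within the quota, so the in-quota rate 6% applies to the full value.
Duty = $127,057.70 × 6% = $7,623.46.
Line 3 (68.74, Casmark, 3,482 m², $368,360.78):
Base rate for 68.74 is 3.5% + $1.79/m².
Origin Casmark qualifies under the Seros–Casmark agreement and 68.74 is covered: preferential rate Free applies instead.
Duty = $368,360.78 × 0% = $0.00.
Total = $81,674.69 + $7,623.46 + $0.00 = $89,298.15.

$89,298.15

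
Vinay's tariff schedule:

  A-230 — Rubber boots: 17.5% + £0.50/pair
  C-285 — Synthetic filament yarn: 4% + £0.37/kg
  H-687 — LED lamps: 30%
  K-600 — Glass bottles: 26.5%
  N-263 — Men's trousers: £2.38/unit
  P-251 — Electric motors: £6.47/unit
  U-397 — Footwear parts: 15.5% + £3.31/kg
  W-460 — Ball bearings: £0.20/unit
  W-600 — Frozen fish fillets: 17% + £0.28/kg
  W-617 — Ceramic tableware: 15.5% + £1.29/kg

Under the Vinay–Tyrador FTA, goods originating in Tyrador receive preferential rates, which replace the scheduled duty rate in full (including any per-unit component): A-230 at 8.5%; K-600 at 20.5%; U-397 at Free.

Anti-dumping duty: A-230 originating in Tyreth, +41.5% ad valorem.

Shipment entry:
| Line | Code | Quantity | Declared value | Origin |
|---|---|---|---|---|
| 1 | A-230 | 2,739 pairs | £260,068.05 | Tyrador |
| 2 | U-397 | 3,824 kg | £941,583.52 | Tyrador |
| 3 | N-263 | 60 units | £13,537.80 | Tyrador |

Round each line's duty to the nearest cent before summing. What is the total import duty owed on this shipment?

£22,248.58

Line 1 (A-230, Tyrador, 2,739 pairs, £260,068.05):
Base rate for A-230 is 17.5% + £0.50/pair.
Origin Tyrador qualifies under the Vinay–Tyrador agreement and A-230 is covered: preferential rate 8.5% applies instead.
The additional-duty order on A-230 targets Tyreth, not Tyrador; it does not apply.
Duty = £260,068.05 × 8.5% = £22,105.78.
Line 2 (U-397, Tyrador, 3,824 kg, £941,583.52):
Base rate for U-397 is 15.5% + £3.31/kg.
Origin Tyrador qualifies under the Vinay–Tyrador agreement and U-397 is covered: preferential rate Free applies instead.
Duty = £941,583.52 × 0% = £0.00.
Line 3 (N-263, Tyrador, 60 units, £13,537.80):
Base rate for N-263 is £2.38/unit.
Origin Tyrador is the FTA partner but N-263 is not on the preference list; base rate stands.
Duty = 60 × £2.38 = £142.80.
Total = £22,105.78 + £0.00 + £142.80 = £22,248.58.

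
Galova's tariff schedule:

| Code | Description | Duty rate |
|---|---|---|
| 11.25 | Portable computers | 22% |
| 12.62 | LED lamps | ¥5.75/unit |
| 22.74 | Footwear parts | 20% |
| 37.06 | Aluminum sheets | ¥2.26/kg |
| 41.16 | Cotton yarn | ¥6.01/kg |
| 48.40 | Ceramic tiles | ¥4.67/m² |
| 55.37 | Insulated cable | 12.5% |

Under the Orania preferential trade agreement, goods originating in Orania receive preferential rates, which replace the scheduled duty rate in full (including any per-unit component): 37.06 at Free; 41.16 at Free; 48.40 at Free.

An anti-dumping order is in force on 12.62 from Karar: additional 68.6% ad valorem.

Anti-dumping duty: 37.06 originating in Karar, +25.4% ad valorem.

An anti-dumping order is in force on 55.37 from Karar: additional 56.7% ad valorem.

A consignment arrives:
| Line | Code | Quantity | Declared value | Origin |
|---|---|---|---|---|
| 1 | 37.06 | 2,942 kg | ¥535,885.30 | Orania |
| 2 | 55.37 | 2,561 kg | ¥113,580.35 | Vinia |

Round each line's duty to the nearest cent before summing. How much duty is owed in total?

Line 1 (37.06, Orania, 2,942 kg, ¥535,885.30):
Base rate for 37.06 is ¥2.26/kg.
Origin Orania qualifies under the Galova–Orania agreement and 37.06 is covered: preferential rate Free applies instead.
The additional-duty order on 37.06 targets Karar, not Orania; it does not apply.
Duty = ¥535,885.30 × 0% = ¥0.00.
Line 2 (55.37, Vinia, 2,561 kg, ¥113,580.35):
Base rate for 55.37 is 12.5%.
The additional-duty order on 55.37 targets Karar, not Vinia; it does not apply.
Duty = ¥113,580.35 × 12.5% = ¥14,197.54.
Total = ¥0.00 + ¥14,197.54 = ¥14,197.54.

¥14,197.54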